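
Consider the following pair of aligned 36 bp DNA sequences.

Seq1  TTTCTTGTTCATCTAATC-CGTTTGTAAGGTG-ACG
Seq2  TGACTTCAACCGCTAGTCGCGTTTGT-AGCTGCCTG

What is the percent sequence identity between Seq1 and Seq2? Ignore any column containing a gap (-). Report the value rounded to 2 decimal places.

Excluding the 3 gap columns leaves 33 comparable sites.
Differing sites — 2:T/G; 3:T/A; 7:G/C; 8:T/A; 9:T/A; 11:A/C; 12:T/G; 16:A/G; 30:G/C; 34:A/C; 35:C/T.
22 of the 33 comparable sites match, so the percent identity is 22/33 × 100 = 66.67%.

66.67%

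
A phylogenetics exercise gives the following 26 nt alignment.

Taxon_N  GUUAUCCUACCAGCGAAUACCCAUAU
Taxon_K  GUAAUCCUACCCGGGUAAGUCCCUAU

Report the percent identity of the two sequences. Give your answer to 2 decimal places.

69.23%

Mismatches occur at site 3 (U→A), site 12 (A→C), site 14 (C→G), site 16 (A→U), site 18 (U→A), site 19 (A→G), site 20 (C→U), site 23 (A→C).
18 of the 26 sites match, so the percent identity is 18/26 × 100 = 69.23%.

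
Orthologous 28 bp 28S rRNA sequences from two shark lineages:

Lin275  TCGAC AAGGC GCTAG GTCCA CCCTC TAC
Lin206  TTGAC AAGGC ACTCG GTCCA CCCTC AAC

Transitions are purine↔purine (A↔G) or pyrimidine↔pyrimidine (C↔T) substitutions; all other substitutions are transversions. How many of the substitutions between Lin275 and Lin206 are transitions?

Differing sites — 2:C/T (Ti); 11:G/A (Ti); 14:A/C (Tv); 26:T/A (Tv).
Of the 4 differences, 2 transitions and 2 transversions, so the answer is 2.

2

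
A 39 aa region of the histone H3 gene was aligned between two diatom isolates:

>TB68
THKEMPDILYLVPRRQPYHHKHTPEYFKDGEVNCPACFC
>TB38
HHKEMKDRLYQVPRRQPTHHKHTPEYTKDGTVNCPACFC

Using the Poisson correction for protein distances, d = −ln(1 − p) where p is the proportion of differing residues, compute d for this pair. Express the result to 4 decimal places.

Differing sites — 1:T/H; 6:P/K; 8:I/R; 11:L/Q; 18:Y/T; 27:F/T; 31:E/T.
p = 7/39 = 0.179487.
d = −ln(1 − 0.179487) = −ln(0.820513) = 0.1978.

0.1978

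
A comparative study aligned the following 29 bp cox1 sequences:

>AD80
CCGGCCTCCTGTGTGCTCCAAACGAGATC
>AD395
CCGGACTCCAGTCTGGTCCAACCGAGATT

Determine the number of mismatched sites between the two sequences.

6

Differing sites — 5:C/A; 10:T/A; 13:G/C; 16:C/G; 22:A/C; 29:C/T.
That gives 6 mismatches out of 29 aligned sites, so the Hamming distance is 6.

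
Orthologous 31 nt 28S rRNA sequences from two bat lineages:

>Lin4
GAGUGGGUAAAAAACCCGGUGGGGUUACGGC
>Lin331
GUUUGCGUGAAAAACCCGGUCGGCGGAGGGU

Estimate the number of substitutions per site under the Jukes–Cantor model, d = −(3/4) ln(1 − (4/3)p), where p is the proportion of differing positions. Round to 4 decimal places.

Differing sites — 2:A/U; 3:G/U; 6:G/C; 9:A/G; 21:G/C; 24:G/C; 25:U/G; 26:U/G; 28:C/G; 31:C/U.
p = 10/31 = 0.322581.
d = −0.75 · ln(1 − (4/3)·0.322581) = −0.75 · ln(0.569892) = −0.75 · (-0.562308) = 0.4217.

0.4217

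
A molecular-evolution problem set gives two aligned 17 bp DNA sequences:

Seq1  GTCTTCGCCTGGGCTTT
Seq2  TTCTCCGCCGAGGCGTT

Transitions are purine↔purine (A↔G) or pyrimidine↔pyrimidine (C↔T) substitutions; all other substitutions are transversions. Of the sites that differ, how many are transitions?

2

Differing sites — 1:G/T (Tv); 5:T/C (Ti); 10:T/G (Tv); 11:G/A (Ti); 15:T/G (Tv).
Of the 5 differences, 2 transitions and 3 transversions, so the answer is 2.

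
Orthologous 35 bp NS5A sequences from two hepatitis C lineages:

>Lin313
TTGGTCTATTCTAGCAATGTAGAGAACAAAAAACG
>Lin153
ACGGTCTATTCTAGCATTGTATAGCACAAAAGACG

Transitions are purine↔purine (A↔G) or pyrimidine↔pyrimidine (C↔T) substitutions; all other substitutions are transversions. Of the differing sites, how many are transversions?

Mismatches occur at site 1 (T/A, transversion), site 2 (T/C, transition), site 17 (A/T, transversion), site 22 (G/T, transversion), site 25 (A/C, transversion), site 32 (A/G, transition).
Of the 6 differences, 2 transitions and 4 transversions, so the answer is 4.

4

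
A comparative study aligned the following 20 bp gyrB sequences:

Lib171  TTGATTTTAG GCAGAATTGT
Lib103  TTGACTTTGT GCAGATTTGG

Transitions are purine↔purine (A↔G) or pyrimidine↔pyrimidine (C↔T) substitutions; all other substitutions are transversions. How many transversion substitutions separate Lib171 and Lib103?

3

The sequences differ at positions 5 (T/C, transition), 9 (A/G, transition), 10 (G/T, transversion), 16 (A/T, transversion), 20 (T/G, transversion).
Of the 5 differences, 2 transitions and 3 transversions, so the answer is 3.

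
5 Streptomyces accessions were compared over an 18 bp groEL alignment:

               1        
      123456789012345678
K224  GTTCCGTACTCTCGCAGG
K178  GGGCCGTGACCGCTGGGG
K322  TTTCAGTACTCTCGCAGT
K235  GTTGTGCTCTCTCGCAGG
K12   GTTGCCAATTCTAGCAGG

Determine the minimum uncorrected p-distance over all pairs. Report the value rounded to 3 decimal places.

0.167

Pairwise Hamming distances:
  K224 vs K178: 9
  K224 vs K322: 3
  K224 vs K235: 4
  K224 vs K12: 5
  K178 vs K322: 12
  K178 vs K235: 12
  K178 vs K12: 13
  K322 vs K235: 6
  K322 vs K12: 8
  K235 vs K12: 6
The smallest is 3 mismatches, between K224 and K322; p = 3/18 = 0.167.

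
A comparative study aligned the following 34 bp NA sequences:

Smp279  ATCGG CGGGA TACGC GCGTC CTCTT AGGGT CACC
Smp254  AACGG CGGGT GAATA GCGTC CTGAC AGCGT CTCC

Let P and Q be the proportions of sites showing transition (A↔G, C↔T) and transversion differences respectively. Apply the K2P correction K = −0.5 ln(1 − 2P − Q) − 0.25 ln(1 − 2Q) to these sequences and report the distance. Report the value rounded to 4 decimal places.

0.4395

The sequences differ at positions 2 (T/A, transversion), 10 (A/T, transversion), 11 (T/G, transversion), 13 (C/A, transversion), 14 (G/T, transversion), 15 (C/A, transversion), 23 (C/G, transversion), 24 (T/A, transversion), 25 (T/C, transition), 28 (G/C, transversion), 32 (A/T, transversion).
Of the 11 differences, 1 transition and 10 transversions over 34 sites: P = 1/34 = 0.029412, Q = 10/34 = 0.294118.
d = −0.5·ln(0.647058) − 0.25·ln(0.411764) = −0.5·(-0.435319) − 0.25·(-0.887305) = 0.4395.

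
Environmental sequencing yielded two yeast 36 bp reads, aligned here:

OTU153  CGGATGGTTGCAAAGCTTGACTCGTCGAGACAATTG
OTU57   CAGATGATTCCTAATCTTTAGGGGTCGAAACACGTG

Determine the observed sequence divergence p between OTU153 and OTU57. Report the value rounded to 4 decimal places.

Mismatches occur at site 2 (G/A), site 7 (G/A), site 10 (G/C), site 12 (A/T), site 15 (G/T), site 19 (G/T), site 21 (C/G), site 22 (T/G), site 23 (C/G), site 29 (G/A), site 33 (A/C), site 34 (T/G).
There are 12 differences over 36 sites, so p = 12/36 = 0.3333.

0.3333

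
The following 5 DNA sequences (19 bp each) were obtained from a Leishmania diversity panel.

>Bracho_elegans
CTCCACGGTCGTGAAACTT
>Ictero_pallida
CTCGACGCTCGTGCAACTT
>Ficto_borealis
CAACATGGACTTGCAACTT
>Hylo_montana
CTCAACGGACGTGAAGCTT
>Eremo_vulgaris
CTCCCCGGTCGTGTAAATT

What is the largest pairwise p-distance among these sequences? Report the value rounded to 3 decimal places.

Pairwise Hamming distances:
  Bracho_elegans vs Ictero_pallida: 3
  Bracho_elegans vs Ficto_borealis: 6
  Bracho_elegans vs Hylo_montana: 3
  Bracho_elegans vs Eremo_vulgaris: 3
  Ictero_pallida vs Ficto_borealis: 7
  Ictero_pallida vs Hylo_montana: 5
  Ictero_pallida vs Eremo_vulgaris: 5
  Ficto_borealis vs Hylo_montana: 7
  Ficto_borealis vs Eremo_vulgaris: 8
  Hylo_montana vs Eremo_vulgaris: 6
The largest is 8 mismatches, between Ficto_borealis and Eremo_vulgaris; p = 8/19 = 0.421.

0.421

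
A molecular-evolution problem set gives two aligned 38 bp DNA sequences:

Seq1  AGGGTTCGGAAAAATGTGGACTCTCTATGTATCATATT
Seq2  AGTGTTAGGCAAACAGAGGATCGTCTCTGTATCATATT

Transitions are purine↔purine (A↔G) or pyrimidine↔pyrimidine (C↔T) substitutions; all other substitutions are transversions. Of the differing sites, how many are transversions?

The sequences differ at positions 3 (G/T, transversion), 7 (C/A, transversion), 10 (A/C, transversion), 14 (A/C, transversion), 15 (T/A, transversion), 17 (T/A, transversion), 21 (C/T, transition), 22 (T/C, transition), 23 (C/G, transversion), 27 (A/C, transversion).
Of the 10 differences, 2 transitions and 8 transversions, so the answer is 8.

8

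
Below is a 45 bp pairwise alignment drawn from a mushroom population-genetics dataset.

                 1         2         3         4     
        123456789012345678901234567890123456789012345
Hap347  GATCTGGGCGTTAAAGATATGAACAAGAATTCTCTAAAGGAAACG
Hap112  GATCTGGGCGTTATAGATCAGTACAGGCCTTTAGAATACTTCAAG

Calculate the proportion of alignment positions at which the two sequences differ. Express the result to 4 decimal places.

0.3778

Differing sites — 14:A/T; 19:A/C; 20:T/A; 22:A/T; 26:A/G; 28:A/C; 29:A/C; 32:C/T; 33:T/A; 34:C/G; 35:T/A; 37:A/T; 39:G/C; 40:G/T; 41:A/T; 42:A/C; 44:C/A.
There are 17 differences over 45 sites, so p = 17/45 = 0.3778.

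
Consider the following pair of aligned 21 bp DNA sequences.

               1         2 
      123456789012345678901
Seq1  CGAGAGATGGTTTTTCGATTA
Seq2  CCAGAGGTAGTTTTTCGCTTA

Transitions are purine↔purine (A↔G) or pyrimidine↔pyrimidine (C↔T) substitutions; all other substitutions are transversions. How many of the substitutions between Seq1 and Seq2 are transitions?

2

Differing sites — 2:G/C (Tv); 7:A/G (Ti); 9:G/A (Ti); 18:A/C (Tv).
Of the 4 differences, 2 transitions and 2 transversions, so the answer is 2.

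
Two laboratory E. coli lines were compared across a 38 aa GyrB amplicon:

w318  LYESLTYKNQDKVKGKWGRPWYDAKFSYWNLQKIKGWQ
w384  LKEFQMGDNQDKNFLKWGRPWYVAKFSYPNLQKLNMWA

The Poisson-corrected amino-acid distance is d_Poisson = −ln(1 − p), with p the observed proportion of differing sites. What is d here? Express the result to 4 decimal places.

0.5021

Mismatches occur at site 2 (Y/K), site 4 (S/F), site 5 (L/Q), site 6 (T/M), site 7 (Y/G), site 8 (K/D), site 13 (V/N), site 14 (K/F), site 15 (G/L), site 23 (D/V), site 29 (W/P), site 34 (I/L), site 35 (K/N), site 36 (G/M), site 38 (Q/A).
p = 15/38 = 0.394737.
d = −ln(1 − 0.394737) = −ln(0.605263) = 0.5021.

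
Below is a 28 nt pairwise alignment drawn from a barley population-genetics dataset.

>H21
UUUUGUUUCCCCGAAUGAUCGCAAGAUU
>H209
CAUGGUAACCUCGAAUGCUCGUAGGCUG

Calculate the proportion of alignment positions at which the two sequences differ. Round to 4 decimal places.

0.3929

Mismatches occur at site 1 (U↔C), site 2 (U↔A), site 4 (U↔G), site 7 (U↔A), site 8 (U↔A), site 11 (C↔U), site 18 (A↔C), site 22 (C↔U), site 24 (A↔G), site 26 (A↔C), site 28 (U↔G).
There are 11 differences over 28 sites, so p = 11/28 = 0.3929.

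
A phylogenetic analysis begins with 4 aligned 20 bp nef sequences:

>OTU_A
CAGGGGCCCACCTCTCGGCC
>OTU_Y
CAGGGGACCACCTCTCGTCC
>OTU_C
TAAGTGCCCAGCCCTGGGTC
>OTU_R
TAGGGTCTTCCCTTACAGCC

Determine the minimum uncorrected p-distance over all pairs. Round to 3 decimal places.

Pairwise Hamming distances:
  OTU_A vs OTU_Y: 2
  OTU_A vs OTU_C: 7
  OTU_A vs OTU_R: 8
  OTU_Y vs OTU_C: 9
  OTU_Y vs OTU_R: 10
  OTU_C vs OTU_R: 13
The smallest is 2 mismatches, between OTU_A and OTU_Y; p = 2/20 = 0.100.

0.100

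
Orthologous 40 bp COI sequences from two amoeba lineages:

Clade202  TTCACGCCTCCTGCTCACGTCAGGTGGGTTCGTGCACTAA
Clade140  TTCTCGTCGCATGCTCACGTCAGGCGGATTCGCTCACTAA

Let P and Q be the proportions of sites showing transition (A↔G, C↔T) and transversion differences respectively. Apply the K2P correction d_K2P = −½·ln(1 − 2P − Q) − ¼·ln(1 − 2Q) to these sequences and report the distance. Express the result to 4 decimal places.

The sequences differ at positions 4 (A/T, transversion), 7 (C/T, transition), 9 (T/G, transversion), 11 (C/A, transversion), 25 (T/C, transition), 28 (G/A, transition), 33 (T/C, transition), 34 (G/T, transversion).
Of the 8 differences, 4 transitions and 4 transversions over 40 sites: P = 4/40 = 0.100000, Q = 4/40 = 0.100000.
d = −0.5·ln(0.700000) − 0.25·ln(0.800000) = −0.5·(-0.356675) − 0.25·(-0.223144) = 0.2341.

0.2341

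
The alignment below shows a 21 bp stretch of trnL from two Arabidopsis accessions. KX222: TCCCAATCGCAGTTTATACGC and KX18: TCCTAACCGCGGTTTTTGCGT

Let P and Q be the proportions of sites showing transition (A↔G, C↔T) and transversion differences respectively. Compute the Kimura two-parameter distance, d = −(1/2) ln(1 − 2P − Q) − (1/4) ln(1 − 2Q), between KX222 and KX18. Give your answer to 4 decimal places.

The sequences differ at positions 4 (C/T, transition), 7 (T/C, transition), 11 (A/G, transition), 16 (A/T, transversion), 18 (A/G, transition), 21 (C/T, transition).
Of the 6 differences, 5 transitions and 1 transversion over 21 sites: P = 5/21 = 0.238095, Q = 1/21 = 0.047619.
d = −0.5·ln(0.476191) − 0.25·ln(0.904762) = −0.5·(-0.741936) − 0.25·(-0.100083) = 0.3960.

0.3960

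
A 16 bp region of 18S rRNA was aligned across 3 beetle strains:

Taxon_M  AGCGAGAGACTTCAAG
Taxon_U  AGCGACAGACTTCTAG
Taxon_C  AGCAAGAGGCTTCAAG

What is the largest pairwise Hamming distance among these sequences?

Pairwise Hamming distances:
  Taxon_M vs Taxon_U: 2
  Taxon_M vs Taxon_C: 2
  Taxon_U vs Taxon_C: 4
The largest is 4, between Taxon_U and Taxon_C.

4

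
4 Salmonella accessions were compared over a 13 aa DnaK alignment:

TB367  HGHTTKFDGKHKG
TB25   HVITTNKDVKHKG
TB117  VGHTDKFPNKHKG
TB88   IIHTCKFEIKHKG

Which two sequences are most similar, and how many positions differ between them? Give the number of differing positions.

4

Pairwise Hamming distances:
  TB367 vs TB25: 5
  TB367 vs TB117: 4
  TB367 vs TB88: 5
  TB25 vs TB117: 8
  TB25 vs TB88: 8
  TB117 vs TB88: 5
The smallest is 4, between TB367 and TB117.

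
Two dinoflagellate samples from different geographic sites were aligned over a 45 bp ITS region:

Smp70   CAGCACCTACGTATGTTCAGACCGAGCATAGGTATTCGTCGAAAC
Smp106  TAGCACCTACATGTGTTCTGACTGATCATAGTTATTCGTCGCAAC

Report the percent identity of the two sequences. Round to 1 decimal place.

82.2%

The sequences differ at positions 1 (C/T), 11 (G/A), 13 (A/G), 19 (A/T), 23 (C/T), 26 (G/T), 32 (G/T), 42 (A/C).
37 of the 45 sites match, so the percent identity is 37/45 × 100 = 82.2%.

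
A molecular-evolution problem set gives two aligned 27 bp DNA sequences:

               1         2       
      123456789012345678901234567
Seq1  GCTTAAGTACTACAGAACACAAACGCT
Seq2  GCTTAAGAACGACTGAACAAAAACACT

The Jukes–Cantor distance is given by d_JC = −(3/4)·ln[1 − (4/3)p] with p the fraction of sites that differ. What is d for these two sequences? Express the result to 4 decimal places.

Differing sites — 8:T/A; 11:T/G; 14:A/T; 20:C/A; 25:G/A.
p = 5/27 = 0.185185.
d = −0.75 · ln(1 − (4/3)·0.185185) = −0.75 · ln(0.753087) = −0.75 · (-0.283575) = 0.2127.

0.2127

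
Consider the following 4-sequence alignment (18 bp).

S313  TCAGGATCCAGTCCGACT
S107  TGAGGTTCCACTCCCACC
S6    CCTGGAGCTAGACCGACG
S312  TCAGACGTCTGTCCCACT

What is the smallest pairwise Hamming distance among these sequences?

Pairwise Hamming distances:
  S313 vs S107: 5
  S313 vs S6: 6
  S313 vs S312: 6
  S107 vs S6: 10
  S107 vs S312: 8
  S6 vs S312: 10
The smallest is 5, between S313 and S107.

5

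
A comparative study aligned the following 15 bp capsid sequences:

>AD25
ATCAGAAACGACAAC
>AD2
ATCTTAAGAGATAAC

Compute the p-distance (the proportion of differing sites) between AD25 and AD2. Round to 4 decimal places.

0.3333

The sequences differ at positions 4 (A/T), 5 (G/T), 8 (A/G), 9 (C/A), 12 (C/T).
There are 5 differences over 15 sites, so p = 5/15 = 0.3333.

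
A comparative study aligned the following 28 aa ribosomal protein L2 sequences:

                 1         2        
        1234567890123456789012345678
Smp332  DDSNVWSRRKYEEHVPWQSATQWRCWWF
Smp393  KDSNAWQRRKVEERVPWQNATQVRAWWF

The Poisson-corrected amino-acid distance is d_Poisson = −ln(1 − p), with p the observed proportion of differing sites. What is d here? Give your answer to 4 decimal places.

0.3365

Mismatches occur at site 1 (D/K), site 5 (V/A), site 7 (S/Q), site 11 (Y/V), site 14 (H/R), site 19 (S/N), site 23 (W/V), site 25 (C/A).
p = 8/28 = 0.285714.
d = −ln(1 − 0.285714) = −ln(0.714286) = 0.3365.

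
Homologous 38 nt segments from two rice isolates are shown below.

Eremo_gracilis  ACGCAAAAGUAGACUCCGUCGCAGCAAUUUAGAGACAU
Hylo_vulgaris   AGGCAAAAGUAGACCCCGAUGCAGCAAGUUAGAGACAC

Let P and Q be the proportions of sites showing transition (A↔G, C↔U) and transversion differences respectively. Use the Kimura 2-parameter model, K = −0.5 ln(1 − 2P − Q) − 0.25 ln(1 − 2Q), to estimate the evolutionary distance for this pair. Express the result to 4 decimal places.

0.1781

The sequences differ at positions 2 (C/G, transversion), 15 (U/C, transition), 19 (U/A, transversion), 20 (C/U, transition), 28 (U/G, transversion), 38 (U/C, transition).
Of the 6 differences, 3 transitions and 3 transversions over 38 sites: P = 3/38 = 0.078947, Q = 3/38 = 0.078947.
d = −0.5·ln(0.763159) − 0.25·ln(0.842106) = −0.5·(-0.270289) − 0.25·(-0.171849) = 0.1781.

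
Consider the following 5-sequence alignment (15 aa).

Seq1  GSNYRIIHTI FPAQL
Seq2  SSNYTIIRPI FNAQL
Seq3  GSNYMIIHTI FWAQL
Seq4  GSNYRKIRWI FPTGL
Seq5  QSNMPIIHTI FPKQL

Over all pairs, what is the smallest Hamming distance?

Pairwise Hamming distances:
  Seq1 vs Seq2: 5
  Seq1 vs Seq3: 2
  Seq1 vs Seq4: 5
  Seq1 vs Seq5: 4
  Seq2 vs Seq3: 5
  Seq2 vs Seq4: 7
  Seq2 vs Seq5: 7
  Seq3 vs Seq4: 7
  Seq3 vs Seq5: 5
  Seq4 vs Seq5: 8
The smallest is 2, between Seq1 and Seq3.

2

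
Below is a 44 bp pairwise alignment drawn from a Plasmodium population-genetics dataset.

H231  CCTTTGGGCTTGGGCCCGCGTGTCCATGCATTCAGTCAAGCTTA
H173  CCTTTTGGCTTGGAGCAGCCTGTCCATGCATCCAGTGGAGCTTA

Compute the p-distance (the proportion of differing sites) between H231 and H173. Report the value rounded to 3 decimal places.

0.182

The sequences differ at positions 6 (G/T), 14 (G/A), 15 (C/G), 17 (C/A), 20 (G/C), 32 (T/C), 37 (C/G), 38 (A/G).
There are 8 differences over 44 sites, so p = 8/44 = 0.182.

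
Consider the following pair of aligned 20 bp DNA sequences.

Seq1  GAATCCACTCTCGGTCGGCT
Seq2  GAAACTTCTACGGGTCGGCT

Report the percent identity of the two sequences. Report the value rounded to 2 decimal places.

Mismatches occur at site 4 (T/A), site 6 (C/T), site 7 (A/T), site 10 (C/A), site 11 (T/C), site 12 (C/G).
14 of the 20 sites match, so the percent identity is 14/20 × 100 = 70.00%.

70.00%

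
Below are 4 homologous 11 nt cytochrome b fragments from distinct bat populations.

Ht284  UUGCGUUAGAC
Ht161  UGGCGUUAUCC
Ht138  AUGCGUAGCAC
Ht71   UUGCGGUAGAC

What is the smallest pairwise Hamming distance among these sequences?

1

Pairwise Hamming distances:
  Ht284 vs Ht161: 3
  Ht284 vs Ht138: 4
  Ht284 vs Ht71: 1
  Ht161 vs Ht138: 6
  Ht161 vs Ht71: 4
  Ht138 vs Ht71: 5
The smallest is 1, between Ht284 and Ht71.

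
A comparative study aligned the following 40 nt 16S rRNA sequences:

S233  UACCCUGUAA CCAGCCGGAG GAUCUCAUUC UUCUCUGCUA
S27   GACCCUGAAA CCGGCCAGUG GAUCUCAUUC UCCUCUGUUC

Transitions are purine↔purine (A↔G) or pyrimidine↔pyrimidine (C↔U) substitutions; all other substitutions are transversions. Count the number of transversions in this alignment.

4

Mismatches occur at site 1 (U→G, transversion), site 8 (U→A, transversion), site 13 (A→G, transition), site 17 (G→A, transition), site 19 (A→U, transversion), site 32 (U→C, transition), site 38 (C→U, transition), site 40 (A→C, transversion).
Of the 8 differences, 4 transitions and 4 transversions, so the answer is 4.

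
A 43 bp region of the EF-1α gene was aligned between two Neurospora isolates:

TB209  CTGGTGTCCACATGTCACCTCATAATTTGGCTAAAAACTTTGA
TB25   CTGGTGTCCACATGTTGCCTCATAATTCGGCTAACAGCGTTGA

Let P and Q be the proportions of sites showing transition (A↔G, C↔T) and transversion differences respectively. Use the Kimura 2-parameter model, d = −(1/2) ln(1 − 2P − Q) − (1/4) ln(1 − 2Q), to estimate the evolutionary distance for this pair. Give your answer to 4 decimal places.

0.1568

The sequences differ at positions 16 (C/T, transition), 17 (A/G, transition), 28 (T/C, transition), 35 (A/C, transversion), 37 (A/G, transition), 39 (T/G, transversion).
Of the 6 differences, 4 transitions and 2 transversions over 43 sites: P = 4/43 = 0.093023, Q = 2/43 = 0.046512.
d = −0.5·ln(0.767442) − 0.25·ln(0.906976) = −0.5·(-0.264692) − 0.25·(-0.097639) = 0.1568.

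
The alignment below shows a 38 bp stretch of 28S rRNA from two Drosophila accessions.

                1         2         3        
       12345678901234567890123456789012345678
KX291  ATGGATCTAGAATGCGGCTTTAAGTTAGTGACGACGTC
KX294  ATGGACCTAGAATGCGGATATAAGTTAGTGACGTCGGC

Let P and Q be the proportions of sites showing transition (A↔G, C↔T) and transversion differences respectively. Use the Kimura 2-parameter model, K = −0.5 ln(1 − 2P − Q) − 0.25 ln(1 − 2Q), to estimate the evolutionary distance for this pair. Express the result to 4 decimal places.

0.1450

Mismatches occur at site 6 (T↔C, transition), site 18 (C↔A, transversion), site 20 (T↔A, transversion), site 34 (A↔T, transversion), site 37 (T↔G, transversion).
Of the 5 differences, 1 transition and 4 transversions over 38 sites: P = 1/38 = 0.026316, Q = 4/38 = 0.105263.
d = −0.5·ln(0.842105) − 0.25·ln(0.789474) = −0.5·(-0.171851) − 0.25·(-0.236388) = 0.1450.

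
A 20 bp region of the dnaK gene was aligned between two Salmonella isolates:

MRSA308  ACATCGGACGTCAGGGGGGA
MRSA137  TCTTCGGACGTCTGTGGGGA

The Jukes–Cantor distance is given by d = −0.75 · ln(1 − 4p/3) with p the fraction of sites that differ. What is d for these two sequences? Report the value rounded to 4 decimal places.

The sequences differ at positions 1 (A/T), 3 (A/T), 13 (A/T), 15 (G/T).
p = 4/20 = 0.200000.
d = −0.75 · ln(1 − (4/3)·0.200000) = −0.75 · ln(0.733333) = −0.75 · (-0.310155) = 0.2326.

0.2326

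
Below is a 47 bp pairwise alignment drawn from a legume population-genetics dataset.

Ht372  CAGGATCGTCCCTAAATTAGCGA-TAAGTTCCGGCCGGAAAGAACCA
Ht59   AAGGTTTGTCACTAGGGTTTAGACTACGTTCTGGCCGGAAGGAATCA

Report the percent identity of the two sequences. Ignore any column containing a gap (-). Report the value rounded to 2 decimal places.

69.57%

Excluding the 1 gap column leaves 46 comparable sites.
The sequences differ at positions 1 (C/A), 5 (A/T), 7 (C/T), 11 (C/A), 15 (A/G), 16 (A/G), 17 (T/G), 19 (A/T), 20 (G/T), 21 (C/A), 27 (A/C), 32 (C/T), 41 (A/G), 45 (C/T).
32 of the 46 comparable sites match, so the percent identity is 32/46 × 100 = 69.57%.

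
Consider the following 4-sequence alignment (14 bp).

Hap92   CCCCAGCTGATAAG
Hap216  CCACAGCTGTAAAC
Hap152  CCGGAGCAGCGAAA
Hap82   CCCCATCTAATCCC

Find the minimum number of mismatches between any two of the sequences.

Pairwise Hamming distances:
  Hap92 vs Hap216: 4
  Hap92 vs Hap152: 6
  Hap92 vs Hap82: 5
  Hap216 vs Hap152: 6
  Hap216 vs Hap82: 7
  Hap152 vs Hap82: 10
The smallest is 4, between Hap92 and Hap216.

4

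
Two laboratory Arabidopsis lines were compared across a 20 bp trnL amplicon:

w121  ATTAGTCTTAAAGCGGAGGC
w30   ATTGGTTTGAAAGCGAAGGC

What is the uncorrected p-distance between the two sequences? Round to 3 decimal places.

Differing sites — 4:A/G; 7:C/T; 9:T/G; 16:G/A.
There are 4 differences over 20 sites, so p = 4/20 = 0.200.

0.200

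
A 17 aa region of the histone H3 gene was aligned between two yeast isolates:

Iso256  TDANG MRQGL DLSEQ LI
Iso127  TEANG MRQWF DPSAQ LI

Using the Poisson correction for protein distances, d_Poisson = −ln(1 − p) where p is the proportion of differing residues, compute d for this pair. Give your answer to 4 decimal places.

The sequences differ at positions 2 (D/E), 9 (G/W), 10 (L/F), 12 (L/P), 14 (E/A).
p = 5/17 = 0.294118.
d = −ln(1 − 0.294118) = −ln(0.705882) = 0.3483.

0.3483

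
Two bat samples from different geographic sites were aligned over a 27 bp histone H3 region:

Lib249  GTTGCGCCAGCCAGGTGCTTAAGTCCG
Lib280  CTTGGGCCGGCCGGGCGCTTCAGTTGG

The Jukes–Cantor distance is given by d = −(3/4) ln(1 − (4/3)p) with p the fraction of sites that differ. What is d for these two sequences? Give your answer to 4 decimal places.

Mismatches occur at site 1 (G/C), site 5 (C/G), site 9 (A/G), site 13 (A/G), site 16 (T/C), site 21 (A/C), site 25 (C/T), site 26 (C/G).
p = 8/27 = 0.296296.
d = −0.75 · ln(1 − (4/3)·0.296296) = −0.75 · ln(0.604939) = −0.75 · (-0.502628) = 0.3770.

0.3770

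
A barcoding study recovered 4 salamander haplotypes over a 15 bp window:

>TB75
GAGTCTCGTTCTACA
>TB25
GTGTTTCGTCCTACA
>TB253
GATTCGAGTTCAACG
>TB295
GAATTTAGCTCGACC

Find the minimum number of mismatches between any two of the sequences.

Pairwise Hamming distances:
  TB75 vs TB25: 3
  TB75 vs TB253: 5
  TB75 vs TB295: 6
  TB25 vs TB253: 8
  TB25 vs TB295: 7
  TB253 vs TB295: 6
The smallest is 3, between TB75 and TB25.

3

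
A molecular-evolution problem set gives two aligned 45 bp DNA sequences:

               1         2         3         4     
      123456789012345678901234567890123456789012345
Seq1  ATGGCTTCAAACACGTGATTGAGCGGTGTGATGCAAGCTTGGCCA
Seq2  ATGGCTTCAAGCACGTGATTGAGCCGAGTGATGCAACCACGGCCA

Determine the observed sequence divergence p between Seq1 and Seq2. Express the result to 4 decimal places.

0.1333

Mismatches occur at site 11 (A/G), site 25 (G/C), site 27 (T/A), site 37 (G/C), site 39 (T/A), site 40 (T/C).
There are 6 differences over 45 sites, so p = 6/45 = 0.1333.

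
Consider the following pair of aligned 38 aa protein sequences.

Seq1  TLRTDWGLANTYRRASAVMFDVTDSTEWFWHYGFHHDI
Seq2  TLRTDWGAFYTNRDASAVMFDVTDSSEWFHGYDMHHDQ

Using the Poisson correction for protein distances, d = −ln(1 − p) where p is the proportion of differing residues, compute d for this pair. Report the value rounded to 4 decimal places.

0.3417

Differing sites — 8:L/A; 9:A/F; 10:N/Y; 12:Y/N; 14:R/D; 26:T/S; 30:W/H; 31:H/G; 33:G/D; 34:F/M; 38:I/Q.
p = 11/38 = 0.289474.
d = −ln(1 − 0.289474) = −ln(0.710526) = 0.3417.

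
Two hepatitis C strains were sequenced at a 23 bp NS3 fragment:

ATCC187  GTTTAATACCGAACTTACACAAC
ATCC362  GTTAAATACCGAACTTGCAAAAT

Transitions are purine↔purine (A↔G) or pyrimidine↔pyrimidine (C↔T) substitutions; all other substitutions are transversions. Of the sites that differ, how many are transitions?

2

Mismatches occur at site 4 (T→A, transversion), site 17 (A→G, transition), site 20 (C→A, transversion), site 23 (C→T, transition).
Of the 4 differences, 2 transitions and 2 transversions, so the answer is 2.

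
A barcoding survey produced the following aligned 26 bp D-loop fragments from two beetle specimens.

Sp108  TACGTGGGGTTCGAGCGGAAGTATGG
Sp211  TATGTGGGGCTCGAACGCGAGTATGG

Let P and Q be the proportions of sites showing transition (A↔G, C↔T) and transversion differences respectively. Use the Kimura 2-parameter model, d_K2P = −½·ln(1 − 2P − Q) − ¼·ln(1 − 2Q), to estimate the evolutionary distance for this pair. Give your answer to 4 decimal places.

Mismatches occur at site 3 (C/T, transition), site 10 (T/C, transition), site 15 (G/A, transition), site 18 (G/C, transversion), site 19 (A/G, transition).
Of the 5 differences, 4 transitions and 1 transversion over 26 sites: P = 4/26 = 0.153846, Q = 1/26 = 0.038462.
d = −0.5·ln(0.653846) − 0.25·ln(0.923076) = −0.5·(-0.424883) − 0.25·(-0.080044) = 0.2325.

0.2325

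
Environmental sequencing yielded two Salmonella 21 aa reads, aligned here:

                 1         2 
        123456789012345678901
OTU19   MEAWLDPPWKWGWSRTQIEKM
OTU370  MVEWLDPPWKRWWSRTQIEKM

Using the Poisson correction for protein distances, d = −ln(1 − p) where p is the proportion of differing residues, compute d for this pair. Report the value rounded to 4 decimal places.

The sequences differ at positions 2 (E/V), 3 (A/E), 11 (W/R), 12 (G/W).
p = 4/21 = 0.190476.
d = −ln(1 − 0.190476) = −ln(0.809524) = 0.2113.

0.2113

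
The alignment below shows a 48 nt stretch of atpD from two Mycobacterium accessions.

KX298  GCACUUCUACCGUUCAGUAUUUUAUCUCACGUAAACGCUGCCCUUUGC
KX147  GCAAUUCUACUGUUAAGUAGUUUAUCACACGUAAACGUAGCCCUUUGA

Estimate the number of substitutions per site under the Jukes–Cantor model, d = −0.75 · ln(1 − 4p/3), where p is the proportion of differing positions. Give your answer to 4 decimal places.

0.1885

The sequences differ at positions 4 (C/A), 11 (C/U), 15 (C/A), 20 (U/G), 27 (U/A), 38 (C/U), 39 (U/A), 48 (C/A).
p = 8/48 = 0.166667.
d = −0.75 · ln(1 − (4/3)·0.166667) = −0.75 · ln(0.777777) = −0.75 · (-0.251315) = 0.1885.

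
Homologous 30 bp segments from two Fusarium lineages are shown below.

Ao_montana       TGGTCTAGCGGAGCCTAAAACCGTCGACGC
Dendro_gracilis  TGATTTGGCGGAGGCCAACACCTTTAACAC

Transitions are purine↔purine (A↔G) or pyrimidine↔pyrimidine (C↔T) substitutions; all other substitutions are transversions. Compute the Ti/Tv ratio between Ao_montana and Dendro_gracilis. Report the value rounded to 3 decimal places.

Differing sites — 3:G/A (Ti); 5:C/T (Ti); 7:A/G (Ti); 14:C/G (Tv); 16:T/C (Ti); 19:A/C (Tv); 23:G/T (Tv); 25:C/T (Ti); 26:G/A (Ti); 29:G/A (Ti).
Of the 10 differences, 7 transitions and 3 transversions, so Ti/Tv = 7/3 = 2.333.

2.333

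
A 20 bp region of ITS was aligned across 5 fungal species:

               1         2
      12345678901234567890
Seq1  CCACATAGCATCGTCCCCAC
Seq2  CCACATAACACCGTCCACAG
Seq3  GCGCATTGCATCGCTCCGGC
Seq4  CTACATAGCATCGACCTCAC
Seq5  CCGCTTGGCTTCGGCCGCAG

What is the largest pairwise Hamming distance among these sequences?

Pairwise Hamming distances:
  Seq1 vs Seq2: 4
  Seq1 vs Seq3: 7
  Seq1 vs Seq4: 3
  Seq1 vs Seq5: 7
  Seq2 vs Seq3: 11
  Seq2 vs Seq4: 6
  Seq2 vs Seq5: 8
  Seq3 vs Seq4: 9
  Seq3 vs Seq5: 10
  Seq4 vs Seq5: 8
The largest is 11, between Seq2 and Seq3.

11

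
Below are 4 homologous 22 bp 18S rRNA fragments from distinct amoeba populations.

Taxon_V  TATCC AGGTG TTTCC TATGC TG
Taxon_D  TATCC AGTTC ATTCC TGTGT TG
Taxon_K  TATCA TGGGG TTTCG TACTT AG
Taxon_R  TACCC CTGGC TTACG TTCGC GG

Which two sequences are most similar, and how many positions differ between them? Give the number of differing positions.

Pairwise Hamming distances:
  Taxon_V vs Taxon_D: 5
  Taxon_V vs Taxon_K: 8
  Taxon_V vs Taxon_R: 10
  Taxon_D vs Taxon_K: 11
  Taxon_D vs Taxon_R: 12
  Taxon_K vs Taxon_R: 10
The smallest is 5, between Taxon_V and Taxon_D.

5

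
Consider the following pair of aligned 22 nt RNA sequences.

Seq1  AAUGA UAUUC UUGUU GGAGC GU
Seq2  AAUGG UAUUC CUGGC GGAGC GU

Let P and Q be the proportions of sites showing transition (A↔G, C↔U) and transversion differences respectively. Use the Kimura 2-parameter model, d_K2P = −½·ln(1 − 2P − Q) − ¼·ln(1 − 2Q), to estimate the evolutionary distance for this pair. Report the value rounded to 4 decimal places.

0.2153

Differing sites — 5:A/G (Ti); 11:U/C (Ti); 14:U/G (Tv); 15:U/C (Ti).
Of the 4 differences, 3 transitions and 1 transversion over 22 sites: P = 3/22 = 0.136364, Q = 1/22 = 0.045455.
d = −0.5·ln(0.681817) − 0.25·ln(0.909090) = −0.5·(-0.382994) − 0.25·(-0.095311) = 0.2153.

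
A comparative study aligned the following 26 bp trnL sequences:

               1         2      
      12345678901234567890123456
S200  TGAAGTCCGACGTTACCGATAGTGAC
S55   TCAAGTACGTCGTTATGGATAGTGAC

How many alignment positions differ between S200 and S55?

Differing sites — 2:G/C; 7:C/A; 10:A/T; 16:C/T; 17:C/G.
That gives 5 mismatches out of 26 aligned sites, so the Hamming distance is 5.

5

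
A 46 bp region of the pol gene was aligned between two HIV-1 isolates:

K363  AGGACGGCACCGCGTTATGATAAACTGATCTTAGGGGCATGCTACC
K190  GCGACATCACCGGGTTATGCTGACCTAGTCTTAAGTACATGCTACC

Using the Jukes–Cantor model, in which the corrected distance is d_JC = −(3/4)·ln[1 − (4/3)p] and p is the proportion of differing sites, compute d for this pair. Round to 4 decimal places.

Differing sites — 1:A/G; 2:G/C; 6:G/A; 7:G/T; 13:C/G; 20:A/C; 22:A/G; 24:A/C; 27:G/A; 28:A/G; 34:G/A; 36:G/T; 37:G/A.
p = 13/46 = 0.282609.
d = −0.75 · ln(1 − (4/3)·0.282609) = −0.75 · ln(0.623188) = −0.75 · (-0.472907) = 0.3547.

0.3547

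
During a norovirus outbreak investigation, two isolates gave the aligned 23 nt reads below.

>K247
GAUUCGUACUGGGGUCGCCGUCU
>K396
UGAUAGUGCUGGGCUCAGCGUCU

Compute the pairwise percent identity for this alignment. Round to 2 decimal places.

Differing sites — 1:G/U; 2:A/G; 3:U/A; 5:C/A; 8:A/G; 14:G/C; 17:G/A; 18:C/G.
15 of the 23 sites match, so the percent identity is 15/23 × 100 = 65.22%.

65.22%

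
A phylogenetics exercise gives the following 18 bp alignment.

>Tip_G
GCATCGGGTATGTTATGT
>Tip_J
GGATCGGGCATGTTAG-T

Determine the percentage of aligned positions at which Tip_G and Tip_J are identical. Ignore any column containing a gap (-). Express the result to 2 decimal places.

82.35%

Excluding the 1 gap column leaves 17 comparable sites.
Mismatches occur at site 2 (C/G), site 9 (T/C), site 16 (T/G).
14 of the 17 comparable sites match, so the percent identity is 14/17 × 100 = 82.35%.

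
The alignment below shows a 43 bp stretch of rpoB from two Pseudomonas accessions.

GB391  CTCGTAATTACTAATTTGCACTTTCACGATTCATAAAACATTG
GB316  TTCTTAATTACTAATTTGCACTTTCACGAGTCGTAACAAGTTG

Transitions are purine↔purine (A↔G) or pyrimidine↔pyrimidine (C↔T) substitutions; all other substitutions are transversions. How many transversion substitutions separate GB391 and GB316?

The sequences differ at positions 1 (C/T, transition), 4 (G/T, transversion), 30 (T/G, transversion), 33 (A/G, transition), 37 (A/C, transversion), 39 (C/A, transversion), 40 (A/G, transition).
Of the 7 differences, 3 transitions and 4 transversions, so the answer is 4.

4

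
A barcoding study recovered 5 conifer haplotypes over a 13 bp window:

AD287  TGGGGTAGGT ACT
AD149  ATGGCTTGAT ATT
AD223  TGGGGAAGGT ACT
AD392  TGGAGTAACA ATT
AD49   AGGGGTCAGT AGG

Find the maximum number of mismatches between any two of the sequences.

8

Pairwise Hamming distances:
  AD287 vs AD149: 6
  AD287 vs AD223: 1
  AD287 vs AD392: 5
  AD287 vs AD49: 5
  AD149 vs AD223: 7
  AD149 vs AD392: 8
  AD149 vs AD49: 7
  AD223 vs AD392: 6
  AD223 vs AD49: 6
  AD392 vs AD49: 7
The largest is 8, between AD149 and AD392.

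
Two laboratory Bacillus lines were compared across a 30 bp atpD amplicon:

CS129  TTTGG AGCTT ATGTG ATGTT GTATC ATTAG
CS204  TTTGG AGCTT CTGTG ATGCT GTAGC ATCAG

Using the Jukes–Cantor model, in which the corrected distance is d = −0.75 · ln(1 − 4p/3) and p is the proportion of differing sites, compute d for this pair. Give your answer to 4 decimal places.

Differing sites — 11:A/C; 19:T/C; 24:T/G; 28:T/C.
p = 4/30 = 0.133333.
d = −0.75 · ln(1 − (4/3)·0.133333) = −0.75 · ln(0.822223) = −0.75 · (-0.195744) = 0.1468.

0.1468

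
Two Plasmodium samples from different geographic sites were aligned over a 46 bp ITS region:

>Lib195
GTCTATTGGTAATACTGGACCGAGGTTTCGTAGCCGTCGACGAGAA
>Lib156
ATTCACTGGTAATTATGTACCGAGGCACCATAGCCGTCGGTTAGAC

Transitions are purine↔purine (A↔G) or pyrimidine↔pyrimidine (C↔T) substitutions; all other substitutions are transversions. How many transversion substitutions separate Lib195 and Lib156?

Mismatches occur at site 1 (G/A, transition), site 3 (C/T, transition), site 4 (T/C, transition), site 6 (T/C, transition), site 14 (A/T, transversion), site 15 (C/A, transversion), site 18 (G/T, transversion), site 26 (T/C, transition), site 27 (T/A, transversion), site 28 (T/C, transition), site 30 (G/A, transition), site 40 (A/G, transition), site 41 (C/T, transition), site 42 (G/T, transversion), site 46 (A/C, transversion).
Of the 15 differences, 9 transitions and 6 transversions, so the answer is 6.

6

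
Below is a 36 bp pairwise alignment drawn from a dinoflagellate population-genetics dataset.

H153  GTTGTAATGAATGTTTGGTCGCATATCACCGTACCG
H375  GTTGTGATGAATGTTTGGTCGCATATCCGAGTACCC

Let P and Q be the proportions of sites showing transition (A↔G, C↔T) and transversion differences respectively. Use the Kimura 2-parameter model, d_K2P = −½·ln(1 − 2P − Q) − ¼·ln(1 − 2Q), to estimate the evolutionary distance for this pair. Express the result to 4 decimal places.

0.1540

The sequences differ at positions 6 (A/G, transition), 28 (A/C, transversion), 29 (C/G, transversion), 30 (C/A, transversion), 36 (G/C, transversion).
Of the 5 differences, 1 transition and 4 transversions over 36 sites: P = 1/36 = 0.027778, Q = 4/36 = 0.111111.
d = −0.5·ln(0.833333) − 0.25·ln(0.777778) = −0.5·(-0.182322) − 0.25·(-0.251314) = 0.1540.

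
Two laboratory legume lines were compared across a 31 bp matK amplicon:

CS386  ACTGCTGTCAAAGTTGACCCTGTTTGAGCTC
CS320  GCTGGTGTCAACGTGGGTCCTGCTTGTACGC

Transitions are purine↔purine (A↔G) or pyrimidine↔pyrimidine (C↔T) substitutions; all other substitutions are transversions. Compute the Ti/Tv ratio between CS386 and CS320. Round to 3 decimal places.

The sequences differ at positions 1 (A/G, transition), 5 (C/G, transversion), 12 (A/C, transversion), 15 (T/G, transversion), 17 (A/G, transition), 18 (C/T, transition), 23 (T/C, transition), 27 (A/T, transversion), 28 (G/A, transition), 30 (T/G, transversion).
Of the 10 differences, 5 transitions and 5 transversions, so Ti/Tv = 5/5 = 1.000.

1.000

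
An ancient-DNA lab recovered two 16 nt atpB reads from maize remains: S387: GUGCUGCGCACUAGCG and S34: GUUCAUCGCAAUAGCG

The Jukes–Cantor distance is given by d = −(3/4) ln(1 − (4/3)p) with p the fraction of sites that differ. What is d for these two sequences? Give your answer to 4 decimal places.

0.3041

Mismatches occur at site 3 (G→U), site 5 (U→A), site 6 (G→U), site 11 (C→A).
p = 4/16 = 0.250000.
d = −0.75 · ln(1 − (4/3)·0.250000) = −0.75 · ln(0.666667) = −0.75 · (-0.405465) = 0.3041.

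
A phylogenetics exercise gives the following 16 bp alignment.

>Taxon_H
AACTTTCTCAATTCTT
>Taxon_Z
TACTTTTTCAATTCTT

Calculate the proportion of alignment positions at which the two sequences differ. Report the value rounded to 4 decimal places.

0.1250

The sequences differ at positions 1 (A/T), 7 (C/T).
There are 2 differences over 16 sites, so p = 2/16 = 0.1250.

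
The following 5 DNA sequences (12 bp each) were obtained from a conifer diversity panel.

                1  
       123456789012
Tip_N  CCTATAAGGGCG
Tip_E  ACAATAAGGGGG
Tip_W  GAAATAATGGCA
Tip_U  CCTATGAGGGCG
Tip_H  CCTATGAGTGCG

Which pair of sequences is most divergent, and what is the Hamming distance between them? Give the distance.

7

Pairwise Hamming distances:
  Tip_N vs Tip_E: 3
  Tip_N vs Tip_W: 5
  Tip_N vs Tip_U: 1
  Tip_N vs Tip_H: 2
  Tip_E vs Tip_W: 5
  Tip_E vs Tip_U: 4
  Tip_E vs Tip_H: 5
  Tip_W vs Tip_U: 6
  Tip_W vs Tip_H: 7
  Tip_U vs Tip_H: 1
The largest is 7, between Tip_W and Tip_H.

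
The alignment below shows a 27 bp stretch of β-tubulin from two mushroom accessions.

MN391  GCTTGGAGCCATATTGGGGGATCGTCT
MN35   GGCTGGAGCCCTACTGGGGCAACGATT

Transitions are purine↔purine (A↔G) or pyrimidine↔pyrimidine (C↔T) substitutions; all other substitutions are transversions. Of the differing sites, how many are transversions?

Mismatches occur at site 2 (C↔G, transversion), site 3 (T↔C, transition), site 11 (A↔C, transversion), site 14 (T↔C, transition), site 20 (G↔C, transversion), site 22 (T↔A, transversion), site 25 (T↔A, transversion), site 26 (C↔T, transition).
Of the 8 differences, 3 transitions and 5 transversions, so the answer is 5.

5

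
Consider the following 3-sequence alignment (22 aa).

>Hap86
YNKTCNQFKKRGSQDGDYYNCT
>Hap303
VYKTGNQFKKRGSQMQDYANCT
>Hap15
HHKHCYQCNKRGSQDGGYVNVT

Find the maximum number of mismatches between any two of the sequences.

Pairwise Hamming distances:
  Hap86 vs Hap303: 6
  Hap86 vs Hap15: 9
  Hap303 vs Hap15: 12
The largest is 12, between Hap303 and Hap15.

12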